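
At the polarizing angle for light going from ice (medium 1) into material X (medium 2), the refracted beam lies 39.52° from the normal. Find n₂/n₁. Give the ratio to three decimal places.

n₂/n₁ ≈ 1.212

θ_B + θ_t = 90°, so θ_B = 90° − 39.52° = 50.48°.
Then n₂/n₁ = tan θ_B = tan 50.48° = 1.212.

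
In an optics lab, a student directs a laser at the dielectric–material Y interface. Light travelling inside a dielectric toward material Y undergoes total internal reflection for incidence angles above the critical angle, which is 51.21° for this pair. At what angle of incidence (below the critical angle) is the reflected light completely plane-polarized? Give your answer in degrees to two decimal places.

sin θ_c = n₂/n₁, so n₂/n₁ = sin 51.21° = 0.7794.
Brewster: tan θ_B = n₂/n₁ = 0.7794.
θ_B = arctan(0.7794) = 37.93°.

θ_B ≈ 37.93°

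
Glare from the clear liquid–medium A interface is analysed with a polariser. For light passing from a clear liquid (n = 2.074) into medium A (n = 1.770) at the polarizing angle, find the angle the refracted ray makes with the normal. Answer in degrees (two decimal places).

tan θ_B = n₂/n₁ = 1.770/2.074 = 0.8534, so θ_B = 40.48°.
Since θ_B + θ_t = 90° at Brewster incidence, θ_t = 90° − 40.48° = 49.52°.

θ_t ≈ 49.52°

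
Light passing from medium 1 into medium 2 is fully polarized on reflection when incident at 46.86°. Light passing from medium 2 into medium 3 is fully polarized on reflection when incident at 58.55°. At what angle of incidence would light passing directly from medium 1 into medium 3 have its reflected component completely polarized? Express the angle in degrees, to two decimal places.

θ_B ≈ 60.18°

Each Brewster angle gives a ratio: n₂/n₁ = tan 46.86° = 1.0671, n₃/n₂ = tan 58.55° = 1.6351.
n₃/n₁ = 1.7448. Then tan θ_B(1→3) = n₃/n₁, so θ_B(1→3) = arctan(1.7448) = 60.18°.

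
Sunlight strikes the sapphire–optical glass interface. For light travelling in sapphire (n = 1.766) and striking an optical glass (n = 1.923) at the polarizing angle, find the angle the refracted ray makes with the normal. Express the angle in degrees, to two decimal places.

θ_t ≈ 42.56°

θ_B = arctan(n₂/n₁) = arctan(1.923/1.766) = 47.44°.
The refracted ray is perpendicular to the reflected ray, so θ_t = 90° − θ_B = 42.56°.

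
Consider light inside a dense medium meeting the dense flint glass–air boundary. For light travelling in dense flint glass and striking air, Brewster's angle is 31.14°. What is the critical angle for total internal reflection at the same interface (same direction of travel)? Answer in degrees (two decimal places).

From Brewster, n₂/n₁ = tan θ_B = tan 31.14° = 0.6042.
Then sin θ_c = n₂/n₁ = 0.6042, so θ_c = arcsin 0.6042 = 37.17°.

θ_c ≈ 37.17°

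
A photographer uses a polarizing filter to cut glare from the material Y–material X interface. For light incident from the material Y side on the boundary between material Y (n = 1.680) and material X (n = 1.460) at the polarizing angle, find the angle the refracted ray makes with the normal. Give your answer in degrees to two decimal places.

tan θ_B = n₂/n₁ = 1.460/1.680 = 0.8690, so θ_B = 40.99°.
Since θ_B + θ_t = 90° at Brewster incidence, θ_t = 90° − 40.99° = 49.01°.

θ_t ≈ 49.01°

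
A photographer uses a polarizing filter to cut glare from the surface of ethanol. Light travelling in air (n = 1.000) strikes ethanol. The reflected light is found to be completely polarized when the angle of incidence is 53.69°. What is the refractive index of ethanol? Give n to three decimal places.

At Brewster's angle, tan θ_B = n₂/n₁ with n₁ on the incident side (air) and n₂ on the transmitted side (ethanol).
n₂ = n₁ tan θ_B = 1.000 × tan 53.69° = 1.361.

n ≈ 1.361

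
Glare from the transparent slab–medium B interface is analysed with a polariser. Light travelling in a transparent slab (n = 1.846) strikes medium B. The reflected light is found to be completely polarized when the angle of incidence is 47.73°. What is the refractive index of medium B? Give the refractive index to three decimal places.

n ≈ 2.031

At the polarizing angle, tan θ_B = n₂/n₁ with n₁ on the incident side (a transparent slab) and n₂ on the transmitted side (medium B).
n₂ = n₁ tan θ_B = 1.846 × tan 47.73° = 2.031.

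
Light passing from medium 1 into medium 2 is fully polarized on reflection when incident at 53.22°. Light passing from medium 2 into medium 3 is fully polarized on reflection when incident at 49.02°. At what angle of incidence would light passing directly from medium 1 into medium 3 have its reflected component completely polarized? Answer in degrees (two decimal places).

θ_B ≈ 57.00°

tan θ_B(1→2) = n₂/n₁ = tan 53.22° = 1.3377.
tan θ_B(2→3) = n₃/n₂ = tan 49.02° = 1.1512.
So n₃/n₁ = (n₂/n₁)(n₃/n₂) = 1.3377 × 1.1512 = 1.5399.
θ_B(1→3) = arctan(1.5399) = 57.00°.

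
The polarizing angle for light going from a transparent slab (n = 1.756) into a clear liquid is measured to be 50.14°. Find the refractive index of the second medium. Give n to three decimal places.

At the polarizing angle, tan θ_B = n₂/n₁ with n₁ on the incident side (a transparent slab) and n₂ on the transmitted side (a clear liquid).
n₂ = n₁ tan θ_B = 1.756 × tan 50.14° = 2.103.

n ≈ 2.103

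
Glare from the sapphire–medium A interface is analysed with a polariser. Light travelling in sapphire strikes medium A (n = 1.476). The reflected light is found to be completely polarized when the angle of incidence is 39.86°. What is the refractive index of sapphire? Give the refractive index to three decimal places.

n ≈ 1.768

Full polarization of the reflected beam means tan θ_B = n₂/n₁, where n₁ is the incident medium (sapphire).
n₁ = n₂ / tan θ_B = 1.476 / tan 39.86° = 1.768.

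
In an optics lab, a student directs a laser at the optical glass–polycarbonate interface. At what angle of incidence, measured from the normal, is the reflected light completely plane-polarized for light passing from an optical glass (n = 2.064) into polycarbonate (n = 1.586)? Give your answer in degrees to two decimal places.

Brewster's condition: tan θ_B = n₂/n₁ = 1.586/2.064 = 0.7684.
So θ_B = arctan 0.7684 = 37.54°.

θ_B ≈ 37.54°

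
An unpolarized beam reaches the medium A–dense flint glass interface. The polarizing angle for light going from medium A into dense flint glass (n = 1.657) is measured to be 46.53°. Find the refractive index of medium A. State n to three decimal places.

n ≈ 1.571

Full polarization of the reflected beam means tan θ_B = n₂/n₁, where n₁ is the incident medium (medium A).
n₁ = n₂ / tan θ_B = 1.657 / tan 46.53° = 1.571.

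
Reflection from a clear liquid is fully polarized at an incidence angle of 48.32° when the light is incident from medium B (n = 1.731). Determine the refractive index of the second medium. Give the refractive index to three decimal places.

n ≈ 1.944

At the polarizing angle, tan θ_B = n₂/n₁ with n₁ on the incident side (medium B) and n₂ on the transmitted side (a clear liquid).
n₂ = n₁ tan θ_B = 1.731 × tan 48.32° = 1.944.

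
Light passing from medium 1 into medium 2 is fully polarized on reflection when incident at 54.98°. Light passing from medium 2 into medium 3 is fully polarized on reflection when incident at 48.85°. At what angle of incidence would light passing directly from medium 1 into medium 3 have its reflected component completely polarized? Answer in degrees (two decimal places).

n₂/n₁ = tan 54.98° = 1.4271 and n₃/n₂ = tan 48.85° = 1.1443.
Multiplying, n₃/n₁ = 1.4271 × 1.1443 = 1.6330, and θ_B(1→3) = arctan 1.6330 = 58.52°.

θ_B ≈ 58.52°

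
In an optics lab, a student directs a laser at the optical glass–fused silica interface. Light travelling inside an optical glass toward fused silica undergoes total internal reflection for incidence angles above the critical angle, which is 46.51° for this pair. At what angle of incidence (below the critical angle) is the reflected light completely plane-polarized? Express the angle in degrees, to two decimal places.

θ_B ≈ 35.96°

At the critical angle sin θ_c = n₂/n₁, giving n₂/n₁ = sin 46.51° = 0.7255.
Then tan θ_B = n₂/n₁ = 0.7255, so θ_B = arctan 0.7255 = 35.96°.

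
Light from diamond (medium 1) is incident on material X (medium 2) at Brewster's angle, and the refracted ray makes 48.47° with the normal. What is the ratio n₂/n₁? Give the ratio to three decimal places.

θ_B + θ_t = 90°, so θ_B = 90° − 48.47° = 41.53°.
tan θ_B = n₂/n₁, so n₂/n₁ = tan 41.53° = 0.886.

n₂/n₁ ≈ 0.886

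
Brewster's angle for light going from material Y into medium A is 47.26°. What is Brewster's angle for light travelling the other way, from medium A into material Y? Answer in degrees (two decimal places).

Reversing the direction swaps n₁ and n₂, so tan θ_B' = 1/tan θ_B and θ_B' = 90° − θ_B.
Hence θ_B' = 90° − 47.26° = 42.74°.

θ_B' ≈ 42.74°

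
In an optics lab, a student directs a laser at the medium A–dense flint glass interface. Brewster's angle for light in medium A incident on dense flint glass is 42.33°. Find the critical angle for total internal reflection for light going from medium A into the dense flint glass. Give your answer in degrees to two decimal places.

n₂/n₁ = tan 42.33° = 0.9109; the critical angle satisfies sin θ_c = n₂/n₁.
θ_c = arcsin(0.9109) = 65.63°.

θ_c ≈ 65.63°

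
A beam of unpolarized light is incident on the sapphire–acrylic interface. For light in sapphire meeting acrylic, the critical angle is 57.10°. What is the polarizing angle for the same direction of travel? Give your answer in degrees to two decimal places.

θ_B ≈ 40.02°

sin θ_c = n₂/n₁, so n₂/n₁ = sin 57.10° = 0.8396.
Brewster: tan θ_B = n₂/n₁ = 0.8396.
θ_B = arctan(0.8396) = 40.02°.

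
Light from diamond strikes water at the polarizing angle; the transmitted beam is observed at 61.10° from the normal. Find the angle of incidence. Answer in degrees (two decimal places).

Since the reflected and refracted rays are at right angles at the polarizing angle, θ_B + θ_t = 90°.
θ_B = 90° − 61.10° = 28.90°.

θ_B ≈ 28.90°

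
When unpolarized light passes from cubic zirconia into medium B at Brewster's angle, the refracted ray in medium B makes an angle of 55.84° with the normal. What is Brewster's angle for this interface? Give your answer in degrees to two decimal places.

At Brewster's angle the reflected and refracted rays are perpendicular, so θ_B + θ_t = 90°.
θ_B = 90° − 55.84° = 34.16°.

θ_B ≈ 34.16°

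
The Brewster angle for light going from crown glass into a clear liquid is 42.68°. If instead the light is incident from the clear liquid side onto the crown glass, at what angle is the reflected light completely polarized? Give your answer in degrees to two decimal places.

Reversing the direction swaps n₁ and n₂, so tan θ_B' = 1/tan θ_B and θ_B' = 90° − θ_B.
Hence θ_B' = 90° − 42.68° = 47.32°.

θ_B' ≈ 47.32°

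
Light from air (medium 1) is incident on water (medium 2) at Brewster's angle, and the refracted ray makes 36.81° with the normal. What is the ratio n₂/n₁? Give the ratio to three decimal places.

n₂/n₁ ≈ 1.336

At Brewster incidence θ_B = 90° − θ_t = 90° − 36.81° = 53.19°.
tan θ_B = n₂/n₁, so n₂/n₁ = tan 53.19° = 1.336.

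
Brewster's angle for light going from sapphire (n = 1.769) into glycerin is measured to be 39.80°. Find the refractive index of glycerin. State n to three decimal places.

Brewster's law: tan θ_B = n₂/n₁ (light incident in sapphire, refracted into glycerin).
n₂ = n₁ tan θ_B = 1.769 × tan 39.80° = 1.474.

n ≈ 1.474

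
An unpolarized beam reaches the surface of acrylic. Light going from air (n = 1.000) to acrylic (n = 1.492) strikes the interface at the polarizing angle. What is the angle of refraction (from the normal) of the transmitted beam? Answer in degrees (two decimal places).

θ_t ≈ 33.83°

θ_B = arctan(n₂/n₁) = arctan(1.492/1.000) = 56.17°.
The refracted ray is perpendicular to the reflected ray, so θ_t = 90° − θ_B = 33.83°.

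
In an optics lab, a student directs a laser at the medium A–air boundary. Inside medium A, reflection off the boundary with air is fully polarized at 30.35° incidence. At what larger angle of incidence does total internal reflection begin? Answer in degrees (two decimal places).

From Brewster, n₂/n₁ = tan θ_B = tan 30.35° = 0.5855.
Then sin θ_c = n₂/n₁ = 0.5855, so θ_c = arcsin 0.5855 = 35.84°.

θ_c ≈ 35.84°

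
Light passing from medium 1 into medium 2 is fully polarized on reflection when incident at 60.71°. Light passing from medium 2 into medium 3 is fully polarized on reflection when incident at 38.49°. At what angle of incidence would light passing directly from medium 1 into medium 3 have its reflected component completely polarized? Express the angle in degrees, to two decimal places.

Each Brewster angle gives a ratio: n₂/n₁ = tan 60.71° = 1.7827, n₃/n₂ = tan 38.49° = 0.7952.
n₃/n₁ = 1.4175. Then tan θ_B(1→3) = n₃/n₁, so θ_B(1→3) = arctan(1.4175) = 54.80°.

θ_B ≈ 54.80°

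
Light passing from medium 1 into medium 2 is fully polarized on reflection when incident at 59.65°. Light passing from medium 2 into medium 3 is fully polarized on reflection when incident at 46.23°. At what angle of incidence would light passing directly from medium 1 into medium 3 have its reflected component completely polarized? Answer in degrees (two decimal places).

tan θ_B(1→2) = n₂/n₁ = tan 59.65° = 1.7079.
tan θ_B(2→3) = n₃/n₂ = tan 46.23° = 1.0439.
So n₃/n₁ = (n₂/n₁)(n₃/n₂) = 1.7079 × 1.0439 = 1.7828.
θ_B(1→3) = arctan(1.7828) = 60.71°.

θ_B ≈ 60.71°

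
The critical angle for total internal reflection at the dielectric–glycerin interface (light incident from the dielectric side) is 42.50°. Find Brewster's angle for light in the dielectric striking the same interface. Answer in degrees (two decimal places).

At the critical angle sin θ_c = n₂/n₁, giving n₂/n₁ = sin 42.50° = 0.6756.
Then tan θ_B = n₂/n₁ = 0.6756, so θ_B = arctan 0.6756 = 34.04°.

θ_B ≈ 34.04°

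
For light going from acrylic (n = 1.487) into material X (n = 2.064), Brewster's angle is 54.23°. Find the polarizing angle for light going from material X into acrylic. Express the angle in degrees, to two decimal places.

The two Brewster angles are complementary: θ_B' = 90° − θ_B = 90° − 54.23° = 35.77°.

θ_B' ≈ 35.77°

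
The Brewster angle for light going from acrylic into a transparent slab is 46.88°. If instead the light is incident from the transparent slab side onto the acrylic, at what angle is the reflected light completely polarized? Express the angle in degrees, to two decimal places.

θ_B' ≈ 43.12°

tan θ_B' = n₁/n₂ = 1/tan θ_B, so θ_B' = 90° − θ_B.
θ_B' = 90° − 46.88° = 43.12°.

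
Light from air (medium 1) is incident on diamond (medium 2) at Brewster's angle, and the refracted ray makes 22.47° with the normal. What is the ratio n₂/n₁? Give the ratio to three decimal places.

θ_B + θ_t = 90°, so θ_B = 90° − 22.47° = 67.53°.
tan θ_B = n₂/n₁, so n₂/n₁ = tan 67.53° = 2.418.

n₂/n₁ ≈ 2.418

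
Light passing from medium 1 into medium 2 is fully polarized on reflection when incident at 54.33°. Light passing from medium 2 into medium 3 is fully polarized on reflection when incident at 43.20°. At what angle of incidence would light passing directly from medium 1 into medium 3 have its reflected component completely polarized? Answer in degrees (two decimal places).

tan θ_B(1→2) = n₂/n₁ = tan 54.33° = 1.3932.
tan θ_B(2→3) = n₃/n₂ = tan 43.20° = 0.9391.
Multiplying, n₃/n₁ = 1.3932 × 0.9391 = 1.3083, and θ_B(1→3) = arctan 1.3083 = 52.61°.

θ_B ≈ 52.61°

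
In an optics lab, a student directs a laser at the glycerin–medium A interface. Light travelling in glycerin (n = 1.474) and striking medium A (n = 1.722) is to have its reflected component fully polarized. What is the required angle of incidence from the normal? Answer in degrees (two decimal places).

Here n₂/n₁ = 1.722/1.474 = 1.1682, and Brewster's law gives tan θ_B = n₂/n₁. Taking the arctangent, θ_B = 49.44°.

θ_B ≈ 49.44°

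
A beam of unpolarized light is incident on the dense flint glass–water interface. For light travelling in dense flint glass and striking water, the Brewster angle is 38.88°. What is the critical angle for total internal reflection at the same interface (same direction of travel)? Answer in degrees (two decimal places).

θ_c ≈ 53.74°

tan θ_B = n₂/n₁ = tan 38.88° = 0.8063.
Total internal reflection: sin θ_c = n₂/n₁ = 0.8063.
θ_c = arcsin(0.8063) = 53.74°.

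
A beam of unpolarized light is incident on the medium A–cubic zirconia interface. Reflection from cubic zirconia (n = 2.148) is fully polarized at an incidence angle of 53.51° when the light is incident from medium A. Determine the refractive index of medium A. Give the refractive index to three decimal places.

Brewster's law: tan θ_B = n₂/n₁ (light incident in medium A, refracted into cubic zirconia).
n₁ = n₂ / tan θ_B = 2.148 / tan 53.51° = 1.589.

n ≈ 1.589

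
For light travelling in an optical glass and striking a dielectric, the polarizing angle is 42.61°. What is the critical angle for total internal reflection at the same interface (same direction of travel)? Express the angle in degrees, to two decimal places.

θ_c ≈ 66.91°

tan θ_B = n₂/n₁ = tan 42.61° = 0.9199.
Total internal reflection: sin θ_c = n₂/n₁ = 0.9199.
θ_c = arcsin(0.9199) = 66.91°.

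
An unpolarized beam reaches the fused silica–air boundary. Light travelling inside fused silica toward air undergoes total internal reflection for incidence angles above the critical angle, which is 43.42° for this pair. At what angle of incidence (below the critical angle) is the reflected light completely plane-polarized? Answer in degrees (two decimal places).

At the critical angle sin θ_c = n₂/n₁, giving n₂/n₁ = sin 43.42° = 0.6873.
Then tan θ_B = n₂/n₁ = 0.6873, so θ_B = arctan 0.6873 = 34.50°.

θ_B ≈ 34.50°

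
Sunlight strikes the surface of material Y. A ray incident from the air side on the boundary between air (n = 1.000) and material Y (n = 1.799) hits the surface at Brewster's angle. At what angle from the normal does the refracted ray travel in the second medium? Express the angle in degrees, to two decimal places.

tan θ_B = n₂/n₁ = 1.799/1.000 = 1.7990, so θ_B = 60.93°.
Since θ_B + θ_t = 90° at Brewster incidence, θ_t = 90° − 60.93° = 29.07°.

θ_t ≈ 29.07°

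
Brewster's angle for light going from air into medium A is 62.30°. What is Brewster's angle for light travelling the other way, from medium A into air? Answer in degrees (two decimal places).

θ_B' ≈ 27.70°

The two Brewster angles are complementary: θ_B' = 90° − θ_B = 90° − 62.30° = 27.70°.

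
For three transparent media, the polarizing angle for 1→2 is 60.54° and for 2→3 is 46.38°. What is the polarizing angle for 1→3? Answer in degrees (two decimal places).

Each Brewster angle gives a ratio: n₂/n₁ = tan 60.54° = 1.7704, n₃/n₂ = tan 46.38° = 1.0494.
So n₃/n₁ = (n₂/n₁)(n₃/n₂) = 1.7704 × 1.0494 = 1.8578.
θ_B(1→3) = arctan(1.8578) = 61.71°.

θ_B ≈ 61.71°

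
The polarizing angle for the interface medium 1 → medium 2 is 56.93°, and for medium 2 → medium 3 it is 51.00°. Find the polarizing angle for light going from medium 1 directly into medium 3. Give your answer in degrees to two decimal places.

θ_B ≈ 62.20°

n₂/n₁ = tan 56.93° = 1.5358 and n₃/n₂ = tan 51.00° = 1.2349.
n₃/n₁ = 1.8965. Then tan θ_B(1→3) = n₃/n₁, so θ_B(1→3) = arctan(1.8965) = 62.20°.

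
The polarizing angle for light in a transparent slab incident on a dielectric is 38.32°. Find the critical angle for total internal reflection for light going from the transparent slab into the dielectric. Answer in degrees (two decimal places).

θ_c ≈ 52.22°

From Brewster, n₂/n₁ = tan θ_B = tan 38.32° = 0.7903.
Then sin θ_c = n₂/n₁ = 0.7903, so θ_c = arcsin 0.7903 = 52.22°.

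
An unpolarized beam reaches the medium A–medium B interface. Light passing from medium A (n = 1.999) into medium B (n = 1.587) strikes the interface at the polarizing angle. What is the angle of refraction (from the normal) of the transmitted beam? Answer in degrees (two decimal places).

θ_t ≈ 51.55°

tan θ_B = n₂/n₁ = 1.587/1.999 = 0.7939, so θ_B = 38.45°.
Since θ_B + θ_t = 90° at Brewster incidence, θ_t = 90° − 38.45° = 51.55°.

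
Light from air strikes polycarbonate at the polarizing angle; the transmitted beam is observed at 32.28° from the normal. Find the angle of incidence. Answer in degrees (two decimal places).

At Brewster's angle the reflected and refracted rays are perpendicular, so θ_B + θ_t = 90°.
θ_B = 90° − 32.28° = 57.72°.

θ_B ≈ 57.72°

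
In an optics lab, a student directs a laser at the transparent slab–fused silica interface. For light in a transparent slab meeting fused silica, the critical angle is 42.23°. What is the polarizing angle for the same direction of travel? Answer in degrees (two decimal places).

θ_B ≈ 33.91°

At the critical angle sin θ_c = n₂/n₁, giving n₂/n₁ = sin 42.23° = 0.6721.
Then tan θ_B = n₂/n₁ = 0.6721, so θ_B = arctan 0.6721 = 33.91°.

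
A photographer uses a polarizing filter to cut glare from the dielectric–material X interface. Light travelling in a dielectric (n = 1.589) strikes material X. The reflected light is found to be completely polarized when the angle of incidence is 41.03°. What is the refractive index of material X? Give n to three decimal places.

Brewster's law: tan θ_B = n₂/n₁ (light incident in a dielectric, refracted into material X).
n₂ = n₁ tan θ_B = 1.589 × tan 41.03° = 1.383.

n ≈ 1.383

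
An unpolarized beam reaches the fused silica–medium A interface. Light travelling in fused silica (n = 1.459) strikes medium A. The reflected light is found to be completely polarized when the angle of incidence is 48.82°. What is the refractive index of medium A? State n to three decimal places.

Full polarization of the reflected beam means tan θ_B = n₂/n₁, where n₁ is the incident medium (fused silica).
n₂ = n₁ tan θ_B = 1.459 × tan 48.82° = 1.668.

n ≈ 1.668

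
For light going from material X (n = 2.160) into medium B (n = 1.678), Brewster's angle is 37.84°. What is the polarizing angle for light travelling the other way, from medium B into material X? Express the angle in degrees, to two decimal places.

θ_B' ≈ 52.16°

tan θ_B' = n₁/n₂ = 1/tan θ_B, so θ_B' = 90° − θ_B.
θ_B' = 90° − 37.84° = 52.16°.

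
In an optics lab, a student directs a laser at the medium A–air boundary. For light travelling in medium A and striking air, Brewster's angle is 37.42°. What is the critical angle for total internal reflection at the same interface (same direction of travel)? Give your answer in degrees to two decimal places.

n₂/n₁ = tan 37.42° = 0.7651; the critical angle satisfies sin θ_c = n₂/n₁.
θ_c = arcsin(0.7651) = 49.92°.

θ_c ≈ 49.92°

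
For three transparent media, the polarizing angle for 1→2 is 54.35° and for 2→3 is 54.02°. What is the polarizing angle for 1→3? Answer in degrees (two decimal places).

n₂/n₁ = tan 54.35° = 1.3942 and n₃/n₂ = tan 54.02° = 1.3774.
Multiplying, n₃/n₁ = 1.3942 × 1.3774 = 1.9204, and θ_B(1→3) = arctan 1.9204 = 62.49°.

θ_B ≈ 62.49°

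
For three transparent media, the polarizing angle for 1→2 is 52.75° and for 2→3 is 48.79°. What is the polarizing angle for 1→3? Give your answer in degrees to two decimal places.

Each Brewster angle gives a ratio: n₂/n₁ = tan 52.75° = 1.3151, n₃/n₂ = tan 48.79° = 1.1419.
So n₃/n₁ = (n₂/n₁)(n₃/n₂) = 1.3151 × 1.1419 = 1.5017.
θ_B(1→3) = arctan(1.5017) = 56.34°.

θ_B ≈ 56.34°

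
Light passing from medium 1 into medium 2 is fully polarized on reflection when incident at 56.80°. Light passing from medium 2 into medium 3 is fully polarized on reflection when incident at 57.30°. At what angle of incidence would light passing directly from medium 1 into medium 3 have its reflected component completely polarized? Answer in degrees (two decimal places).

tan θ_B(1→2) = n₂/n₁ = tan 56.80° = 1.5282.
tan θ_B(2→3) = n₃/n₂ = tan 57.30° = 1.5577.
Multiplying, n₃/n₁ = 1.5282 × 1.5577 = 2.3804, and θ_B(1→3) = arctan 2.3804 = 67.21°.

θ_B ≈ 67.21°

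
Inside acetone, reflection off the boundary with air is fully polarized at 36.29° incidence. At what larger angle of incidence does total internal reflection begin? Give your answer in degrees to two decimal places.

From Brewster, n₂/n₁ = tan θ_B = tan 36.29° = 0.7343.
Then sin θ_c = n₂/n₁ = 0.7343, so θ_c = arcsin 0.7343 = 47.25°.

θ_c ≈ 47.25°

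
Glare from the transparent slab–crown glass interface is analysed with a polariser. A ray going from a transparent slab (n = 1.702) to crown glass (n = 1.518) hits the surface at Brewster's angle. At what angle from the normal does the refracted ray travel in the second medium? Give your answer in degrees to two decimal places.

tan θ_B = n₂/n₁ = 1.518/1.702 = 0.8919, so θ_B = 41.73°.
At Brewster's angle the reflected and refracted rays are perpendicular, so θ_t = 90° − θ_B = 90° − 41.73° = 48.27°.

θ_t ≈ 48.27°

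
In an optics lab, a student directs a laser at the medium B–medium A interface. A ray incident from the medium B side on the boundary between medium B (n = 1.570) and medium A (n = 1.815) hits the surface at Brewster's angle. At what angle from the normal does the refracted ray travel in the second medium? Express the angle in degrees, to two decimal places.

First find Brewster's angle: tan θ_B = 1.815/1.570 = 1.1561, giving θ_B = 49.14°.
The refracted ray is perpendicular to the reflected ray, so θ_t = 90° − θ_B = 40.86°.

θ_t ≈ 40.86°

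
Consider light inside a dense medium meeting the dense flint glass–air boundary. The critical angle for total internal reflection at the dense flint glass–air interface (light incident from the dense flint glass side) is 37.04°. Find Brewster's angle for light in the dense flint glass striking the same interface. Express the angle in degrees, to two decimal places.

At the critical angle sin θ_c = n₂/n₁, giving n₂/n₁ = sin 37.04° = 0.6024.
Then tan θ_B = n₂/n₁ = 0.6024, so θ_B = arctan 0.6024 = 31.06°.

θ_B ≈ 31.06°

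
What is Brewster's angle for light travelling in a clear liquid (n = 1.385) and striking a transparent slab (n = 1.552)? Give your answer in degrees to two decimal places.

Here n₂/n₁ = 1.552/1.385 = 1.1206, and Brewster's law gives tan θ_B = n₂/n₁.
So θ_B = arctan 1.1206 = 48.25°.

θ_B ≈ 48.25°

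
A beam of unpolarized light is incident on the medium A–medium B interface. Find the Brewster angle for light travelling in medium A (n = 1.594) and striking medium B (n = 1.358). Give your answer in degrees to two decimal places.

tan θ_B = n₂/n₁ = 1.358/1.594 = 0.8519.
θ_B = arctan(0.8519) = 40.43°.

θ_B ≈ 40.43°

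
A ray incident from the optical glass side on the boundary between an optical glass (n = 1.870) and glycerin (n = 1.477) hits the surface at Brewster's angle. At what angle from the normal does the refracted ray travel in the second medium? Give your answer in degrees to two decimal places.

θ_B = arctan(n₂/n₁) = arctan(1.477/1.870) = 38.30°.
At Brewster's angle the reflected and refracted rays are perpendicular, so θ_t = 90° − θ_B = 90° − 38.30° = 51.70°.

θ_t ≈ 51.70°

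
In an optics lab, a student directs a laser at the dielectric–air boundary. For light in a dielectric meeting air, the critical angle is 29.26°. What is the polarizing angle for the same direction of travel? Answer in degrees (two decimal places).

θ_B ≈ 26.05°

n₂/n₁ = sin θ_c = sin 29.26° = 0.4888.
tan θ_B equals the same ratio, so θ_B = arctan(0.4888) = 26.05°.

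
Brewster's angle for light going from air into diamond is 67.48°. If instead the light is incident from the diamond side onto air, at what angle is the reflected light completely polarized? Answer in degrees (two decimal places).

θ_B' ≈ 22.52°

tan θ_B' = n₁/n₂ = 1/tan θ_B, so θ_B' = 90° − θ_B.
θ_B' = 90° − 67.48° = 22.52°.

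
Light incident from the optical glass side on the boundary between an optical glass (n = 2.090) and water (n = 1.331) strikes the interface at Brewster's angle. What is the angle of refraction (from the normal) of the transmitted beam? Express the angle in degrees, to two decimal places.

θ_t ≈ 57.51°

θ_B = arctan(n₂/n₁) = arctan(1.331/2.090) = 32.49°.
At Brewster's angle the reflected and refracted rays are perpendicular, so θ_t = 90° − θ_B = 90° − 32.49° = 57.51°.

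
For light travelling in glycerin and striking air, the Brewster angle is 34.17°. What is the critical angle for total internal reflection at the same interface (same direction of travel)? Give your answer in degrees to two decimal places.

n₂/n₁ = tan 34.17° = 0.6788; the critical angle satisfies sin θ_c = n₂/n₁.
θ_c = arcsin(0.6788) = 42.75°.

θ_c ≈ 42.75°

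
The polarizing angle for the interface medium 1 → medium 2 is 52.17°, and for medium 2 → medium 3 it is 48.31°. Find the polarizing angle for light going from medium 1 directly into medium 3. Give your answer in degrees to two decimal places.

θ_B ≈ 55.33°

Each Brewster angle gives a ratio: n₂/n₁ = tan 52.17° = 1.2878, n₃/n₂ = tan 48.31° = 1.1228.
Multiplying, n₃/n₁ = 1.2878 × 1.1228 = 1.4459, and θ_B(1→3) = arctan 1.4459 = 55.33°.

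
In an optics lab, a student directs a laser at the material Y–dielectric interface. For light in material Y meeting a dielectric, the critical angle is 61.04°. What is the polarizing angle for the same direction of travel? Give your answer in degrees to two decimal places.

θ_B ≈ 41.18°

n₂/n₁ = sin θ_c = sin 61.04° = 0.8750.
tan θ_B equals the same ratio, so θ_B = arctan(0.8750) = 41.18°.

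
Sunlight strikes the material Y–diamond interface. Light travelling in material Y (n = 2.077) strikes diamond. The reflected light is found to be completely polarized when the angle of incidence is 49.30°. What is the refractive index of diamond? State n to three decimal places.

n ≈ 2.415

At Brewster's angle, tan θ_B = n₂/n₁ with n₁ on the incident side (material Y) and n₂ on the transmitted side (diamond).
n₂ = n₁ tan θ_B = 2.077 × tan 49.30° = 2.415.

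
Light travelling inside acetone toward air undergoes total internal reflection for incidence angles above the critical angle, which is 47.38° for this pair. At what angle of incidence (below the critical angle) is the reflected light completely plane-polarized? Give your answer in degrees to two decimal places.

At the critical angle sin θ_c = n₂/n₁, giving n₂/n₁ = sin 47.38° = 0.7359.
Then tan θ_B = n₂/n₁ = 0.7359, so θ_B = arctan 0.7359 = 36.35°.

θ_B ≈ 36.35°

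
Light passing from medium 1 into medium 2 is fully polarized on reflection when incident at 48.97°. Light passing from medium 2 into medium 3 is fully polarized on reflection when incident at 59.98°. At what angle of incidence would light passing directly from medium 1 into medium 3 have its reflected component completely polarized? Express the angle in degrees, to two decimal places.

θ_B ≈ 63.31°

n₂/n₁ = tan 48.97° = 1.1492 and n₃/n₂ = tan 59.98° = 1.7307.
Multiplying, n₃/n₁ = 1.1492 × 1.7307 = 1.9888, and θ_B(1→3) = arctan 1.9888 = 63.31°.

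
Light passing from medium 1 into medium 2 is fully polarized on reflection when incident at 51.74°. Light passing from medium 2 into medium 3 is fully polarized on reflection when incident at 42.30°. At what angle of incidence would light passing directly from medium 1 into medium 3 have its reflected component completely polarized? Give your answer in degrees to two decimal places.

θ_B ≈ 49.09°

tan θ_B(1→2) = n₂/n₁ = tan 51.74° = 1.2680.
tan θ_B(2→3) = n₃/n₂ = tan 42.30° = 0.9099.
n₃/n₁ = 1.1538. Then tan θ_B(1→3) = n₃/n₁, so θ_B(1→3) = arctan(1.1538) = 49.09°.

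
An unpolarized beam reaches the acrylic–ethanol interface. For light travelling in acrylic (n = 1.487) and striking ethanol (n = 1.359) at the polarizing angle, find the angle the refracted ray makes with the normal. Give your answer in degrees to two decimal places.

θ_t ≈ 47.58°

First find Brewster's angle: tan θ_B = 1.359/1.487 = 0.9139, giving θ_B = 42.42°.
At Brewster's angle the reflected and refracted rays are perpendicular, so θ_t = 90° − θ_B = 90° − 42.42° = 47.58°.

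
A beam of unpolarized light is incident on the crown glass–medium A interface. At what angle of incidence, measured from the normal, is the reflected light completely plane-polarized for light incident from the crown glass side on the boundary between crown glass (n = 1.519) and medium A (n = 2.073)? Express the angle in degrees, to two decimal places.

θ_B ≈ 53.77°

The reflected p-component vanishes when tan θ_B = n₂/n₁.
tan θ_B = n₂/n₁ = 2.073/1.519 = 1.3647.
θ_B = arctan(1.3647) = 53.77°.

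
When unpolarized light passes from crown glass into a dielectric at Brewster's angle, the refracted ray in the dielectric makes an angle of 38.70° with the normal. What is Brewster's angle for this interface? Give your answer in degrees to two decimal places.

θ_B ≈ 51.30°

At Brewster's angle the reflected and refracted rays are perpendicular, so θ_B + θ_t = 90°.
So θ_B = 90° − θ_t = 90° − 38.70° = 51.30°.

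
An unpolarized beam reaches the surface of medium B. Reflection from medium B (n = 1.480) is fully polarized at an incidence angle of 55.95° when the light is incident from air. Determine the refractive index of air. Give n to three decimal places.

At Brewster's angle, tan θ_B = n₂/n₁ with n₁ on the incident side (air) and n₂ on the transmitted side (medium B).
n₁ = n₂ / tan θ_B = 1.480 / tan 55.95° = 1.000.

n ≈ 1.000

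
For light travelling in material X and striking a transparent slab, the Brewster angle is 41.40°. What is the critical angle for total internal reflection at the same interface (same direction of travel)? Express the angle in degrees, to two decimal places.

θ_c ≈ 61.84°

n₂/n₁ = tan 41.40° = 0.8816; the critical angle satisfies sin θ_c = n₂/n₁.
θ_c = arcsin(0.8816) = 61.84°.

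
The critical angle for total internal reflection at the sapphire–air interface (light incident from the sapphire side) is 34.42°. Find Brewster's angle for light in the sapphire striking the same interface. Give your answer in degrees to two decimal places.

At the critical angle sin θ_c = n₂/n₁, giving n₂/n₁ = sin 34.42° = 0.5653.
Then tan θ_B = n₂/n₁ = 0.5653, so θ_B = arctan 0.5653 = 29.48°.

θ_B ≈ 29.48°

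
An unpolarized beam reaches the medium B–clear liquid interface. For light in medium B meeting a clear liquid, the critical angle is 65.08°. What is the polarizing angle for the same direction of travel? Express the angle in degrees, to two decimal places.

At the critical angle sin θ_c = n₂/n₁, giving n₂/n₁ = sin 65.08° = 0.9069.
Then tan θ_B = n₂/n₁ = 0.9069, so θ_B = arctan 0.9069 = 42.20°.

θ_B ≈ 42.20°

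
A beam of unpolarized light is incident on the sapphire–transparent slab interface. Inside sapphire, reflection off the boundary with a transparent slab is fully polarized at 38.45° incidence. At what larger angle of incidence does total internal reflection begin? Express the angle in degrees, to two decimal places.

θ_c ≈ 52.56°

n₂/n₁ = tan 38.45° = 0.7940; the critical angle satisfies sin θ_c = n₂/n₁.
θ_c = arcsin(0.7940) = 52.56°.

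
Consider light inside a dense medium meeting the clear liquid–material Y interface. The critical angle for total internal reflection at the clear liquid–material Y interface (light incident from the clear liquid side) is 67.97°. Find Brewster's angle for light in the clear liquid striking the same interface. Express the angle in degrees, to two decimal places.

n₂/n₁ = sin θ_c = sin 67.97° = 0.9270.
tan θ_B equals the same ratio, so θ_B = arctan(0.9270) = 42.83°.

θ_B ≈ 42.83°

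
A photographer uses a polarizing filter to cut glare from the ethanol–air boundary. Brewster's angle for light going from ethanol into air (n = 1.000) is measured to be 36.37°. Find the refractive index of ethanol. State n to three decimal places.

At Brewster's angle, tan θ_B = n₂/n₁ with n₁ on the incident side (ethanol) and n₂ on the transmitted side (air).
n₁ = n₂ / tan θ_B = 1.000 / tan 36.37° = 1.358.

n ≈ 1.358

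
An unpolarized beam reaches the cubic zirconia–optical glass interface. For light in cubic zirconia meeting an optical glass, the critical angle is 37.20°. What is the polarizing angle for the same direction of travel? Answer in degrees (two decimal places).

At the critical angle sin θ_c = n₂/n₁, giving n₂/n₁ = sin 37.20° = 0.6046.
Then tan θ_B = n₂/n₁ = 0.6046, so θ_B = arctan 0.6046 = 31.16°.

θ_B ≈ 31.16°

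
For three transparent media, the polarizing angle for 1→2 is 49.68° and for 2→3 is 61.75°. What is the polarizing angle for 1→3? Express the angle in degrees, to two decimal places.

n₂/n₁ = tan 49.68° = 1.1783 and n₃/n₂ = tan 61.75° = 1.8611.
n₃/n₁ = 2.1930. Then tan θ_B(1→3) = n₃/n₁, so θ_B(1→3) = arctan(2.1930) = 65.49°.

θ_B ≈ 65.49°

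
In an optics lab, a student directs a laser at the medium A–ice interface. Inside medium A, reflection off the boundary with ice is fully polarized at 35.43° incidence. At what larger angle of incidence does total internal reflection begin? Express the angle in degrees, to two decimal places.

n₂/n₁ = tan 35.43° = 0.7115; the critical angle satisfies sin θ_c = n₂/n₁.
θ_c = arcsin(0.7115) = 45.35°.

θ_c ≈ 45.35°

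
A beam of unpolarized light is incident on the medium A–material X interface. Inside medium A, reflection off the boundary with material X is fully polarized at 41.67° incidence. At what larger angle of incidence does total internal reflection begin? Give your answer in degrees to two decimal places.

θ_c ≈ 62.88°

n₂/n₁ = tan 41.67° = 0.8900; the critical angle satisfies sin θ_c = n₂/n₁.
θ_c = arcsin(0.8900) = 62.88°.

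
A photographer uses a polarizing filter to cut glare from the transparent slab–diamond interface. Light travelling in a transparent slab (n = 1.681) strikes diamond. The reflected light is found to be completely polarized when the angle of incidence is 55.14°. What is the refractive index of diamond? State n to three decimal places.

Brewster's law: tan θ_B = n₂/n₁ (light incident in a transparent slab, refracted into diamond).
n₂ = n₁ tan θ_B = 1.681 × tan 55.14° = 2.413.

n ≈ 2.413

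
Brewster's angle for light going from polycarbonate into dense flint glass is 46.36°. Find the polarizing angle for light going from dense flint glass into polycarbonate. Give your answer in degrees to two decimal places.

The two Brewster angles are complementary: θ_B' = 90° − θ_B = 90° − 46.36° = 43.64°.

θ_B' ≈ 43.64°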